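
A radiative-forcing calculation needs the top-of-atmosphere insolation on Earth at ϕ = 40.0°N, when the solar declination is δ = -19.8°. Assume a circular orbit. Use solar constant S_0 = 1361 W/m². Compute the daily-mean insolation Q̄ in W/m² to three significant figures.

cos h₀ = −tan(+40.0°) tan(-19.800°) = 0.3021, h₀ = 1.2639 rad.
Bracket: h₀ sin ϕ sin δ + cos ϕ cos δ sin h₀ = 1.2639×0.64279×-0.33874 + 0.76604×0.94088×0.95328 = -0.275200 + 0.687078 = 0.411878.
Q̄ = (S_0/π) × [bracket] = (1361/π) × 0.411878 = 178.4 W/m².

Q̄ ≈ 178 W/m²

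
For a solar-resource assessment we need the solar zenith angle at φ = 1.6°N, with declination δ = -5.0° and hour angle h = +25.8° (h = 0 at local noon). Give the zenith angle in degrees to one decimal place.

θ_z = 26.6°

cos θ_z = sin φ sin δ + cos φ cos δ cos h = -0.002434 + 0.896543 = 0.894109.
θ_z = arccos(0.894109) = 26.6°.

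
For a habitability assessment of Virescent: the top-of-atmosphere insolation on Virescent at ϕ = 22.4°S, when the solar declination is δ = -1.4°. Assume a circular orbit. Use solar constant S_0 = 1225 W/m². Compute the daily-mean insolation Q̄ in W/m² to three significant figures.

Q̄ ≈ 366 W/m²

cos h₀ = −tan(-22.4°) tan(-1.400°) = -0.0101, h₀ = 1.5809 rad.
Bracket: h₀ sin ϕ sin δ + cos ϕ cos δ sin h₀ = 1.5809×-0.38107×-0.02443 + 0.92455×0.99970×0.99995 = 0.014717 + 0.924226 = 0.938943.
Q̄ = (S_0/π) × [bracket] = (1225/π) × 0.938943 = 366.1 W/m².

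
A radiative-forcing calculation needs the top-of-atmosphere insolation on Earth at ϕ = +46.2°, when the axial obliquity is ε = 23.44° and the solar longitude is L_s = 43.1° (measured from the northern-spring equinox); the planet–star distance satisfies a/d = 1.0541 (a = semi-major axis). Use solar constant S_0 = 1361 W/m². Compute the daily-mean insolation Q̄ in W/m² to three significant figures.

Solar declination: sin δ = sin ε · sin L_s = sin 23.44° × sin 43.1° = 0.27180, so δ = +15.771°.
cos h₀ = −tan(+46.2°) tan(+15.771°) = -0.2945, h₀ = 1.8697 rad.
Bracket: h₀ sin ϕ sin δ + cos ϕ cos δ sin h₀ = 1.8697×0.72176×0.27180 + 0.69214×0.96235×0.95565 = 0.366787 + 0.636540 = 1.003327.
Inverse-square distance factor (a/d)² = 1.0541² = 1.111127.
Q̄ = (S_0/π) × 1.111127 × [bracket] = (1361/π) × 1.111127 × 1.003327 = 483.0 W/m².

Q̄ ≈ 483 W/m²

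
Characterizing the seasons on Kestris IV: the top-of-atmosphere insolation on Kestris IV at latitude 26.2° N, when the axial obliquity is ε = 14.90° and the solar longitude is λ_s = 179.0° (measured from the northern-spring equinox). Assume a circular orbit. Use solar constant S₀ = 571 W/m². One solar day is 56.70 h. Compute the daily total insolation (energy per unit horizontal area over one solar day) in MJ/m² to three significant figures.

33.4 MJ/m²

Solar declination: sin δ = sin ε · sin λ_s = sin 14.90° × sin 179.0° = 0.00449, so δ = +0.257°.
cos H₀ = −tan(+26.2°) tan(+0.257°) = -0.0022, H₀ = 1.5730 rad.
Bracket: H₀ sin φ sin δ + cos φ cos δ sin H₀ = 1.5730×0.44151×0.00449 + 0.89726×0.99999×1.00000 = 0.003118 + 0.897251 = 0.900369.
Q̄ = (S₀/π) × [bracket] = (571/π) × 0.900369 = 163.65 W/m².
Daily total = Q̄ × 56.70 h × 3600 s/h = 163.65 × 56.70 × 3600 / 10⁶ = 33.40 MJ/m².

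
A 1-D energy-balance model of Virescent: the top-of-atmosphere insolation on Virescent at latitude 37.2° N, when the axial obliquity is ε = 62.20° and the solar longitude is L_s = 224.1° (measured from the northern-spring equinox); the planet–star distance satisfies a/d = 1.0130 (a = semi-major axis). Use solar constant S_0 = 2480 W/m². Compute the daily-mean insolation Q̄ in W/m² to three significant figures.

Solar declination: sin δ = sin ε · sin L_s = sin 62.20° × sin 224.1° = -0.61559, so δ = -37.995°.
cos h₀ = −tan(+37.2°) tan(-37.995°) = 0.5929, h₀ = 0.9361 rad.
Bracket: h₀ sin ϕ sin δ + cos ϕ cos δ sin h₀ = 0.9361×0.60460×-0.61559 + 0.79653×0.78807×0.80526 = -0.348403 + 0.505479 = 0.157076.
Inverse-square distance factor (a/d)² = 1.0130² = 1.026169.
Q̄ = (S_0/π) × 1.026169 × [bracket] = (2480/π) × 1.026169 × 0.157076 = 127.2 W/m².

Q̄ ≈ 127 W/m²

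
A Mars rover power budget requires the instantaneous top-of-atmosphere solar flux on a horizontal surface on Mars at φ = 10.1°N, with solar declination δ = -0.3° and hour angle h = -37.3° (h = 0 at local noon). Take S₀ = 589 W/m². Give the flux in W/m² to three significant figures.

461 W/m²

cos θ_z = sin φ sin δ + cos φ cos δ cos h = -0.000918 + 0.783135 = 0.782217.
Flux = S₀ · cos θ_z = 589 × 0.782217 = 460.7 W/m².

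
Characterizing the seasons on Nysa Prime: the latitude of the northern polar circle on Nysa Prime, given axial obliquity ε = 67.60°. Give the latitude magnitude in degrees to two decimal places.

The polar circle is the lowest latitude that experiences at least one full rotation of continuous daylight at the northern-summer solstice; it lies at |φ| = 90° − ε = 90° − 67.60° = 22.40°.

22.40°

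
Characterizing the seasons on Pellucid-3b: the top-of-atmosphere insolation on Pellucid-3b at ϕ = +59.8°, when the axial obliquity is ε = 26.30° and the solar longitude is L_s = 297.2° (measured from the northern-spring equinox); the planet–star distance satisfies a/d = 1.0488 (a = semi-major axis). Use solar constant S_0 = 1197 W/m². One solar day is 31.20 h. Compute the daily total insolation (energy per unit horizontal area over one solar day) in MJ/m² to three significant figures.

2.81 MJ/m²

Solar declination: sin δ = sin ε · sin L_s = sin 26.30° × sin 297.2° = -0.39407, so δ = -23.208°.
cos h₀ = −tan(+59.8°) tan(-23.208°) = 0.7367, h₀ = 0.7426 rad.
Bracket: h₀ sin ϕ sin δ + cos ϕ cos δ sin h₀ = 0.7426×0.86427×-0.39407 + 0.50302×0.91908×0.67622 = -0.252917 + 0.312627 = 0.059710.
Inverse-square distance factor (a/d)² = 1.0488² = 1.099981.
Q̄ = (S_0/π) × 1.099981 × [bracket] = (1197/π) × 1.099981 × 0.059710 = 25.025 W/m².
Daily total = Q̄ × 31.20 h × 3600 s/h = 25.025 × 31.20 × 3600 / 10⁶ = 2.811 MJ/m².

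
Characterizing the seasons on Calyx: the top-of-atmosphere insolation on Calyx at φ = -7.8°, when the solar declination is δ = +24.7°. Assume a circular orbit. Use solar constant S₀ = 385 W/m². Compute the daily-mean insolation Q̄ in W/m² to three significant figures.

cos H₀ = −tan(-7.8°) tan(+24.700°) = 0.0630, H₀ = 1.5077 rad.
Bracket: H₀ sin φ sin δ + cos φ cos δ sin H₀ = 1.5077×-0.13572×0.41787 + 0.99075×0.90851×0.99801 = -0.085507 + 0.898315 = 0.812808.
Q̄ = (S₀/π) × [bracket] = (385/π) × 0.812808 = 99.61 W/m².

Q̄ ≈ 99.6 W/m²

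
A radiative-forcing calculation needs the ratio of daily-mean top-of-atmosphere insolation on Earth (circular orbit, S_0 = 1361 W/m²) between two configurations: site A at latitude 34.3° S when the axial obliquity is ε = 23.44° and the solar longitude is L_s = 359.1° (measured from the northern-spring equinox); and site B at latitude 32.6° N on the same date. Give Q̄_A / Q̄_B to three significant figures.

— Configuration A (ϕ=-34.3°):
Solar declination: sin δ = sin ε · sin L_s = sin 23.44° × sin 359.1° = -0.00625, so δ = -0.358°.
cos h₀ = −tan(-34.3°) tan(-0.358°) = -0.0043, h₀ = 1.5751 rad.
Bracket: h₀ sin ϕ sin δ + cos ϕ cos δ sin h₀ = 1.5751×-0.56353×-0.00625 + 0.82610×0.99998×0.99999 = 0.005548 + 0.826075 = 0.831623.
Q̄ = (S_0/π) × [bracket] = (1361/π) × 0.831623 = 360.28 W/m².
— Configuration B (ϕ=+32.6°):
cos h₀ = −tan(+32.6°) tan(-0.358°) = 0.0040, h₀ = 1.5668 rad.
Bracket: h₀ sin ϕ sin δ + cos ϕ cos δ sin h₀ = 1.5668×0.53877×-0.00625 + 0.84245×0.99998×0.99999 = -0.005276 + 0.842425 = 0.837149.
Q̄ = (S_0/π) × [bracket] = (1361/π) × 0.837149 = 362.67 W/m².
Ratio Q̄_A / Q̄_B = 360.28 / 362.67 = 0.9934.

Q̄_A / Q̄_B ≈ 0.993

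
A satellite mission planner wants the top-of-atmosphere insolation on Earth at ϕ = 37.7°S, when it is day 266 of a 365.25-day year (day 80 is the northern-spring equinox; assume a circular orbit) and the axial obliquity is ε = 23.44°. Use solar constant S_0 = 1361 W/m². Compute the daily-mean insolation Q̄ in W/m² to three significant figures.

Q̄ ≈ 352 W/m²

Solar longitude: L_s = 360° × (266 − 80)/365.25 = 183.326°.
sin δ = sin 23.44° × sin 183.326° = -0.02308, so δ = -1.323°.
cos h₀ = −tan(-37.7°) tan(-1.323°) = -0.0178, h₀ = 1.5886 rad.
Bracket: h₀ sin ϕ sin δ + cos ϕ cos δ sin h₀ = 1.5886×-0.61153×-0.02308 + 0.79122×0.99973×0.99984 = 0.022422 + 0.790880 = 0.813302.
Q̄ = (S_0/π) × [bracket] = (1361/π) × 0.813302 = 352.3 W/m².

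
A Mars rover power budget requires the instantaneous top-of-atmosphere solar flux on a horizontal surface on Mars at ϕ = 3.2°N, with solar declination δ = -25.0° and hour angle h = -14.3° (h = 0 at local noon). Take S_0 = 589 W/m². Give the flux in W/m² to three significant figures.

503 W/m²

cos θ_z = sin ϕ sin δ + cos ϕ cos δ cos h = -0.023591 + 0.876857 = 0.853266.
Flux = S_0 · cos θ_z = 589 × 0.853266 = 502.6 W/m².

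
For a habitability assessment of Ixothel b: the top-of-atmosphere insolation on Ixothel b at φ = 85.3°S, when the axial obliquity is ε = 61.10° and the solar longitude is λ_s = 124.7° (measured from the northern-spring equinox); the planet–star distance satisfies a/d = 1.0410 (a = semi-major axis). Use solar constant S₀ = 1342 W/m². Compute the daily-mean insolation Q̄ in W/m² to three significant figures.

Solar declination: sin δ = sin ε · sin λ_s = sin 61.10° × sin 124.7° = 0.71976, so δ = +46.034°.
cos H₀ = −tan(-85.3°) tan(+46.034°) = 12.6106 ≥ 1 ⇒ polar night, H₀ = 0 and Q̄ = 0.
Inverse-square distance factor (a/d)² = 1.0410² = 1.083681.

Q̄ ≈ 0.00 W/m²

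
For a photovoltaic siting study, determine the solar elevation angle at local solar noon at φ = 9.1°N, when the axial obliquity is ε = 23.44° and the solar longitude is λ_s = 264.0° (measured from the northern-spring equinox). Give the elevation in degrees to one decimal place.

57.6°

Solar declination: sin δ = sin ε · sin λ_s = sin 23.44° × sin 264.0° = -0.39561, so δ = -23.304°.
At local noon the hour angle is zero, so the zenith angle equals |φ − δ| = |+9.1° − (-23.304°)| = 32.404°.
Elevation = 90° − 32.404° = 57.6°.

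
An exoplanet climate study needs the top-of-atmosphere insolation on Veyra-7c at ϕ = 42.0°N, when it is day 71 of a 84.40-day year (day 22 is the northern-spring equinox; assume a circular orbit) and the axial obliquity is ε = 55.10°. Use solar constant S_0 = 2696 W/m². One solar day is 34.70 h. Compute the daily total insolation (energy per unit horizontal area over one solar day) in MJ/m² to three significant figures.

33.9 MJ/m²

Solar longitude: L_s = 360° × (71 − 22)/84.40 = 209.005°.
sin δ = sin 55.10° × sin 209.005° = -0.39768, so δ = -23.433°.
cos h₀ = −tan(+42.0°) tan(-23.433°) = 0.3903, h₀ = 1.1699 rad.
Bracket: h₀ sin ϕ sin δ + cos ϕ cos δ sin h₀ = 1.1699×0.66913×-0.39768 + 0.74314×0.91753×0.92071 = -0.311310 + 0.627789 = 0.316479.
Q̄ = (S_0/π) × [bracket] = (2696/π) × 0.316479 = 271.59 W/m².
Daily total = Q̄ × 34.70 h × 3600 s/h = 271.59 × 34.70 × 3600 / 10⁶ = 33.93 MJ/m².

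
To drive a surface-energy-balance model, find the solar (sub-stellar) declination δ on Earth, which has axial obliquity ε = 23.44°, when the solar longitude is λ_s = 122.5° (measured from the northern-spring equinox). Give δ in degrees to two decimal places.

δ = +19.60°

sin δ = sin ε · sin λ_s = sin 23.44° × sin 122.5° = 0.335491.
δ = arcsin(0.335491) = +19.60°.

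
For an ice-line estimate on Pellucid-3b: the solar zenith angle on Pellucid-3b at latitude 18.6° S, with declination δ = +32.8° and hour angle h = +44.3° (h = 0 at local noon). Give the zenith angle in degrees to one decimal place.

cos θ_z = sin φ sin δ + cos φ cos δ cos h = -0.172783 + 0.570166 = 0.397383.
θ_z = arccos(0.397383) = 66.6°.

θ_z = 66.6°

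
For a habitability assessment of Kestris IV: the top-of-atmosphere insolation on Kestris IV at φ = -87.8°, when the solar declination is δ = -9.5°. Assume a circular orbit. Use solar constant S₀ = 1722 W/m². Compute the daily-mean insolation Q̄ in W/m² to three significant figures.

Q̄ ≈ 284 W/m²

cos H₀ = −tan(-87.8°) tan(-9.500°) = -4.3561 ≤ −1 ⇒ polar day, H₀ = π.
Bracket: H₀ sin φ sin δ + cos φ cos δ sin H₀ = 3.1416×-0.99926×-0.16505 + 0.03839×0.98629×0.00000 = 0.518137 + 0.000000 = 0.518137.
Q̄ = (S₀/π) × [bracket] = (1722/π) × 0.518137 = 284.0 W/m².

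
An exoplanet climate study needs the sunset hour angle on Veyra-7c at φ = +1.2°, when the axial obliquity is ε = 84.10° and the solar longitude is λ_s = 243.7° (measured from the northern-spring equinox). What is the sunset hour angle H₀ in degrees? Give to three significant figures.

H₀ = 87.6°

Solar declination: sin δ = sin ε · sin λ_s = sin 84.10° × sin 243.7° = -0.89174, so δ = -63.092°.
cos H₀ = −tan φ · tan δ = −tan(+1.2°) × tan(-63.092°) = 0.0413, so H₀ = 1.5295 rad = 87.63°.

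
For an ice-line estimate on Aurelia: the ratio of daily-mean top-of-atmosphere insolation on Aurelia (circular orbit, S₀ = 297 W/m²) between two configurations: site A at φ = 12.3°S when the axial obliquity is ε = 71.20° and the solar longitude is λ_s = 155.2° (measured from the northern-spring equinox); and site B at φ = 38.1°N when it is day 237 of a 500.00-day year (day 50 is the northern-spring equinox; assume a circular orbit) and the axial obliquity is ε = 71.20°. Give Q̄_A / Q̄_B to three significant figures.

— Configuration A (φ=-12.3°):
Solar declination: sin δ = sin ε · sin λ_s = sin 71.20° × sin 155.2° = 0.39707, so δ = +23.395°.
cos H₀ = −tan(-12.3°) tan(+23.395°) = 0.0943, H₀ = 1.4763 rad.
Bracket: H₀ sin φ sin δ + cos φ cos δ sin H₀ = 1.4763×-0.21303×0.39707 + 0.97705×0.91779×0.99554 = -0.124877 + 0.892727 = 0.767850.
Q̄ = (S₀/π) × [bracket] = (297/π) × 0.767850 = 72.591 W/m².
— Configuration B (φ=+38.1°):
Solar longitude: λ_s = 360° × (237 − 50)/500.00 = 134.640°.
sin δ = sin 71.20° × sin 134.640° = 0.67357, so δ = +42.344°.
cos H₀ = −tan(+38.1°) tan(+42.344°) = -0.7146, H₀ = 2.3668 rad.
Bracket: H₀ sin φ sin δ + cos φ cos δ sin H₀ = 2.3668×0.61704×0.67357 + 0.78694×0.73912×0.69957 = 0.983689 + 0.406900 = 1.390589.
Q̄ = (S₀/π) × [bracket] = (297/π) × 1.390589 = 131.46 W/m².
Ratio Q̄_A / Q̄_B = 72.591 / 131.46 = 0.5522.

Q̄_A / Q̄_B ≈ 0.552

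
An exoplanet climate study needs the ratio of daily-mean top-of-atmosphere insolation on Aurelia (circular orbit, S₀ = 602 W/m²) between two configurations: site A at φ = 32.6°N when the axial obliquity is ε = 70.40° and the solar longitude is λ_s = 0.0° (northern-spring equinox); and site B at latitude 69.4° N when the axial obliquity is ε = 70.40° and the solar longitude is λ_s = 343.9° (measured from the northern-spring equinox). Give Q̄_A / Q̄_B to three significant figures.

Q̄_A / Q̄_B ≈ 17.5

— Configuration A (φ=+32.6°):
Solar declination: sin δ = sin ε · sin λ_s = sin 70.40° × sin 0.0° = 0.00000, so δ = +0.000°.
cos H₀ = −tan(+32.6°) tan(+0.000°) = -0.0000, H₀ = 1.5708 rad.
Bracket: H₀ sin φ sin δ + cos φ cos δ sin H₀ = 1.5708×0.53877×0.00000 + 0.84245×1.00000×1.00000 = 0.000000 + 0.842450 = 0.842450.
Q̄ = (S₀/π) × [bracket] = (602/π) × 0.842450 = 161.43 W/m².
— Configuration B (φ=+69.4°):
Solar declination: sin δ = sin ε · sin λ_s = sin 70.40° × sin 343.9° = -0.26125, so δ = -15.144°.
cos H₀ = −tan(+69.4°) tan(-15.144°) = 0.7200, H₀ = 0.7669 rad.
Bracket: H₀ sin φ sin δ + cos φ cos δ sin H₀ = 0.7669×0.93606×-0.26125 + 0.35184×0.96527×0.69393 = -0.187542 + 0.235673 = 0.048131.
Q̄ = (S₀/π) × [bracket] = (602/π) × 0.048131 = 9.2230 W/m².
Ratio Q̄_A / Q̄_B = 161.43 / 9.2230 = 17.50.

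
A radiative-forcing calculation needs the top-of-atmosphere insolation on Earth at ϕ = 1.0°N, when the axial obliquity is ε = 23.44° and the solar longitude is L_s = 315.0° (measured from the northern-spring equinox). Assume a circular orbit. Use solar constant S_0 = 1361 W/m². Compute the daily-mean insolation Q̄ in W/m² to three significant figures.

Solar declination: sin δ = sin ε · sin L_s = sin 23.44° × sin 315.0° = -0.28128, so δ = -16.337°.
cos h₀ = −tan(+1.0°) tan(-16.337°) = 0.0051, h₀ = 1.5657 rad.
Bracket: h₀ sin ϕ sin δ + cos ϕ cos δ sin h₀ = 1.5657×0.01745×-0.28128 + 0.99985×0.95963×0.99999 = -0.007685 + 0.959476 = 0.951791.
Q̄ = (S_0/π) × [bracket] = (1361/π) × 0.951791 = 412.3 W/m².

Q̄ ≈ 412 W/m²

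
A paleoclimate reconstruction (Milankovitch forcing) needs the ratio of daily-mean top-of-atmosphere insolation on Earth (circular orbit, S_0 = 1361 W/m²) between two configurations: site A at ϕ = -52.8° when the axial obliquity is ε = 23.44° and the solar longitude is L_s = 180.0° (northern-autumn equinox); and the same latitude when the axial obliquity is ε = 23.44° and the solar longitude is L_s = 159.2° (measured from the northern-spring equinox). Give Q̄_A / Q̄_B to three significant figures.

Q̄_A / Q̄_B ≈ 1.40

— Configuration A (ϕ=-52.8°):
Solar declination: sin δ = sin ε · sin L_s = sin 23.44° × sin 180.0° = 0.00000, so δ = +0.000°.
cos h₀ = −tan(-52.8°) tan(+0.000°) = 0.0000, h₀ = 1.5708 rad.
Bracket: h₀ sin ϕ sin δ + cos ϕ cos δ sin h₀ = 1.5708×-0.79653×0.00000 + 0.60460×1.00000×1.00000 = -0.000000 + 0.604600 = 0.604600.
Q̄ = (S_0/π) × [bracket] = (1361/π) × 0.604600 = 261.92 W/m².
— Configuration B (ϕ=-52.8°):
Solar declination: sin δ = sin ε · sin L_s = sin 23.44° × sin 159.2° = 0.14126, so δ = +8.121°.
cos h₀ = −tan(-52.8°) tan(+8.121°) = 0.1880, h₀ = 1.3817 rad.
Bracket: h₀ sin ϕ sin δ + cos ϕ cos δ sin h₀ = 1.3817×-0.79653×0.14126 + 0.60460×0.98997×0.98217 = -0.155466 + 0.587864 = 0.432398.
Q̄ = (S_0/π) × [bracket] = (1361/π) × 0.432398 = 187.32 W/m².
Ratio Q̄_A / Q̄_B = 261.92 / 187.32 = 1.398.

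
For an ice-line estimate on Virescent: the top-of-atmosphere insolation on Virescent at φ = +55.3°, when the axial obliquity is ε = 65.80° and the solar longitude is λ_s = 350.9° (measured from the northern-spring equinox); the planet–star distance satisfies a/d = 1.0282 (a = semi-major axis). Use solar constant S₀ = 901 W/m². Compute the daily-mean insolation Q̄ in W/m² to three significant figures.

Q̄ ≈ 118 W/m²

Solar declination: sin δ = sin ε · sin λ_s = sin 65.80° × sin 350.9° = -0.14426, so δ = -8.294°.
cos H₀ = −tan(+55.3°) tan(-8.294°) = 0.2105, H₀ = 1.3587 rad.
Bracket: H₀ sin φ sin δ + cos φ cos δ sin H₀ = 1.3587×0.82214×-0.14426 + 0.56928×0.98954×0.97759 = -0.161144 + 0.550701 = 0.389557.
Inverse-square distance factor (a/d)² = 1.0282² = 1.057195.
Q̄ = (S₀/π) × 1.057195 × [bracket] = (901/π) × 1.057195 × 0.389557 = 118.1 W/m².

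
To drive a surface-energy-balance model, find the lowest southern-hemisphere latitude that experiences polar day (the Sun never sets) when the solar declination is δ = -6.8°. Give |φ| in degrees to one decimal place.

|φ| = 83.2°

Polar day requires cos H₀ = −tan φ tan δ ≤ −1, i.e. tan φ tan δ ≥ 1.
The boundary is |tan φ| · |tan δ| = 1, so |φ| = 90° − |δ| = 90° − 6.8° = 83.2° in the southern hemisphere.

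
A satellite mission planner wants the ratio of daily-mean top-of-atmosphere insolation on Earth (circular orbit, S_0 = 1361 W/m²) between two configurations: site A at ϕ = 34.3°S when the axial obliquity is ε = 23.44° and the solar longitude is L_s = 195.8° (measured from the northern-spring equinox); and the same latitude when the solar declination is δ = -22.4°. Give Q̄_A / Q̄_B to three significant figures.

Q̄_A / Q̄_B ≈ 0.813

— Configuration A (ϕ=-34.3°):
Solar declination: sin δ = sin ε · sin L_s = sin 23.44° × sin 195.8° = -0.10831, so δ = -6.218°.
cos h₀ = −tan(-34.3°) tan(-6.218°) = -0.0743, h₀ = 1.6452 rad.
Bracket: h₀ sin ϕ sin δ + cos ϕ cos δ sin h₀ = 1.6452×-0.56353×-0.10831 + 0.82610×0.99412×0.99723 = 0.100416 + 0.818968 = 0.919384.
Q̄ = (S_0/π) × [bracket] = (1361/π) × 0.919384 = 398.30 W/m².
— Configuration B (ϕ=-34.3°):
cos h₀ = −tan(-34.3°) tan(-22.400°) = -0.2812, h₀ = 1.8558 rad.
Bracket: h₀ sin ϕ sin δ + cos ϕ cos δ sin h₀ = 1.8558×-0.56353×-0.38107 + 0.82610×0.92455×0.95966 = 0.398523 + 0.732960 = 1.131483.
Q̄ = (S_0/π) × [bracket] = (1361/π) × 1.131483 = 490.18 W/m².
Ratio Q̄_A / Q̄_B = 398.30 / 490.18 = 0.8126.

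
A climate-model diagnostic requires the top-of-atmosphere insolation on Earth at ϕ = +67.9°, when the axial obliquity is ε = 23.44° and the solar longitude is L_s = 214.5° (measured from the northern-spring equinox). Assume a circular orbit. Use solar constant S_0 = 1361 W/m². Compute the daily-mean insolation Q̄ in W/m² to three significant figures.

Q̄ ≈ 43.3 W/m²

Solar declination: sin δ = sin ε · sin L_s = sin 23.44° × sin 214.5° = -0.22531, so δ = -13.021°.
cos h₀ = −tan(+67.9°) tan(-13.021°) = 0.5695, h₀ = 0.9649 rad.
Bracket: h₀ sin ϕ sin δ + cos ϕ cos δ sin h₀ = 0.9649×0.92653×-0.22531 + 0.37622×0.97429×0.82198 = -0.201429 + 0.301295 = 0.099866.
Q̄ = (S_0/π) × [bracket] = (1361/π) × 0.099866 = 43.26 W/m².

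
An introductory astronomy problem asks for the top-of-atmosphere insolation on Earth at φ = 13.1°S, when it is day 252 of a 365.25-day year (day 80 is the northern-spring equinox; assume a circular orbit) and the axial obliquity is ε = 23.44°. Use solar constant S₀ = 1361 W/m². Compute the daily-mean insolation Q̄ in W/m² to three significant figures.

Solar longitude: λ_s = 360° × (252 − 80)/365.25 = 169.528°.
sin δ = sin 23.44° × sin 169.528° = 0.07230, so δ = +4.146°.
cos H₀ = −tan(-13.1°) tan(+4.146°) = 0.0169, H₀ = 1.5539 rad.
Bracket: H₀ sin φ sin δ + cos φ cos δ sin H₀ = 1.5539×-0.22665×0.07230 + 0.97398×0.99738×0.99986 = -0.025463 + 0.971292 = 0.945829.
Q̄ = (S₀/π) × [bracket] = (1361/π) × 0.945829 = 409.8 W/m².

Q̄ ≈ 410 W/m²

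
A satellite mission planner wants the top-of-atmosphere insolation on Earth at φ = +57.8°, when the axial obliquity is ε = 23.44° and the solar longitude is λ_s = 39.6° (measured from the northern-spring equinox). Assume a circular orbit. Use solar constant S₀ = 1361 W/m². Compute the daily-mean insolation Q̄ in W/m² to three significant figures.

Solar declination: sin δ = sin ε · sin λ_s = sin 23.44° × sin 39.6° = 0.25356, so δ = +14.688°.
cos H₀ = −tan(+57.8°) tan(+14.688°) = -0.4162, H₀ = 2.0001 rad.
Bracket: H₀ sin φ sin δ + cos φ cos δ sin H₀ = 2.0001×0.84619×0.25356 + 0.53288×0.96732×0.90925 = 0.429141 + 0.468687 = 0.897828.
Q̄ = (S₀/π) × [bracket] = (1361/π) × 0.897828 = 389.0 W/m².

Q̄ ≈ 389 W/m²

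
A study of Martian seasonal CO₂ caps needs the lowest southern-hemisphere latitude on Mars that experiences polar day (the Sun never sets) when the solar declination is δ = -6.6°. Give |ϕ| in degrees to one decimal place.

Polar day requires cos h₀ = −tan ϕ tan δ ≤ −1, i.e. tan ϕ tan δ ≥ 1.
The boundary is |tan ϕ| · |tan δ| = 1, so |ϕ| = 90° − |δ| = 90° − 6.6° = 83.4° in the southern hemisphere.

|ϕ| = 83.4°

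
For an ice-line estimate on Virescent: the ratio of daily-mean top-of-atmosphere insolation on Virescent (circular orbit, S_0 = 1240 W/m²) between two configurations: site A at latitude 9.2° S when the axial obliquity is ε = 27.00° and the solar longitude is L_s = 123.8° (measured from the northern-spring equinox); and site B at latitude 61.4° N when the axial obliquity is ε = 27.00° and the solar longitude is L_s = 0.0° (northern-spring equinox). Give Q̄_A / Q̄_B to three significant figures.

Q̄_A / Q̄_B ≈ 1.72

— Configuration A (ϕ=-9.2°):
Solar declination: sin δ = sin ε · sin L_s = sin 27.00° × sin 123.8° = 0.37726, so δ = +22.164°.
cos h₀ = −tan(-9.2°) tan(+22.164°) = 0.0660, h₀ = 1.5048 rad.
Bracket: h₀ sin ϕ sin δ + cos ϕ cos δ sin h₀ = 1.5048×-0.15988×0.37726 + 0.98714×0.92611×0.99782 = -0.090764 + 0.912207 = 0.821443.
Q̄ = (S_0/π) × [bracket] = (1240/π) × 0.821443 = 324.23 W/m².
— Configuration B (ϕ=+61.4°):
Solar declination: sin δ = sin ε · sin L_s = sin 27.00° × sin 0.0° = 0.00000, so δ = +0.000°.
cos h₀ = −tan(+61.4°) tan(+0.000°) = -0.0000, h₀ = 1.5708 rad.
Bracket: h₀ sin ϕ sin δ + cos ϕ cos δ sin h₀ = 1.5708×0.87798×0.00000 + 0.47869×1.00000×1.00000 = 0.000000 + 0.478690 = 0.478690.
Q̄ = (S_0/π) × [bracket] = (1240/π) × 0.478690 = 188.94 W/m².
Ratio Q̄_A / Q̄_B = 324.23 / 188.94 = 1.716.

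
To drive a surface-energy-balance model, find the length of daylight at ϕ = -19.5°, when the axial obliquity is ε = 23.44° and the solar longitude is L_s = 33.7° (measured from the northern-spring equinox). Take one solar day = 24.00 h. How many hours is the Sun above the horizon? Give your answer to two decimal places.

11.39 h

Solar declination: sin δ = sin ε · sin L_s = sin 23.44° × sin 33.7° = 0.22071, so δ = +12.751°.
cos h₀ = −tan ϕ · tan δ = −tan(-19.5°) × tan(+12.751°) = 0.0801, so h₀ = 1.4906 rad = 85.40°.
Daylight = 2h₀/(2π) × 24.00 h = (1.4906/π) × 24.00 = 11.39 h.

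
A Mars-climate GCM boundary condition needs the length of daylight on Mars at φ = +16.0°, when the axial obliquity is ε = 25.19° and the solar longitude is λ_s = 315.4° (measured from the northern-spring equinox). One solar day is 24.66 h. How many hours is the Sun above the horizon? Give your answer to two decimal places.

Solar declination: sin δ = sin ε · sin λ_s = sin 25.19° × sin 315.4° = -0.29885, so δ = -17.389°.
cos H₀ = −tan φ · tan δ = −tan(+16.0°) × tan(-17.389°) = 0.0898, so H₀ = 1.4809 rad = 84.85°.
Daylight = 2H₀/(2π) × 24.66 h = (1.4809/π) × 24.66 = 11.62 h.

11.62 h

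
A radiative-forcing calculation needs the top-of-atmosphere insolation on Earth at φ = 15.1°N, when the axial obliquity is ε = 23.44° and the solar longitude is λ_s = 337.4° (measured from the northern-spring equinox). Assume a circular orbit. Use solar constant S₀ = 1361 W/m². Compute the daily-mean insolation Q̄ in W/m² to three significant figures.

Q̄ ≈ 387 W/m²

Solar declination: sin δ = sin ε · sin λ_s = sin 23.44° × sin 337.4° = -0.15287, so δ = -8.793°.
cos H₀ = −tan(+15.1°) tan(-8.793°) = 0.0417, H₀ = 1.5290 rad.
Bracket: H₀ sin φ sin δ + cos φ cos δ sin H₀ = 1.5290×0.26050×-0.15287 + 0.96547×0.98825×0.99913 = -0.060889 + 0.953296 = 0.892407.
Q̄ = (S₀/π) × [bracket] = (1361/π) × 0.892407 = 386.6 W/m².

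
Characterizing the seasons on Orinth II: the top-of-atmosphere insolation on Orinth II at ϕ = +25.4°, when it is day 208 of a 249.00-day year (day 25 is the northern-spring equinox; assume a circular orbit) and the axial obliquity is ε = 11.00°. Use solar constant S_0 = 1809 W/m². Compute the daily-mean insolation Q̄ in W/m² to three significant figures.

Solar longitude: L_s = 360° × (208 − 25)/249.00 = 264.578°.
sin δ = sin 11.00° × sin 264.578° = -0.18996, so δ = -10.950°.
cos h₀ = −tan(+25.4°) tan(-10.950°) = 0.0919, h₀ = 1.4788 rad.
Bracket: h₀ sin ϕ sin δ + cos ϕ cos δ sin h₀ = 1.4788×0.42894×-0.18996 + 0.90334×0.98179×0.99577 = -0.120495 + 0.883139 = 0.762644.
Q̄ = (S_0/π) × [bracket] = (1809/π) × 0.762644 = 439.1 W/m².

Q̄ ≈ 439 W/m²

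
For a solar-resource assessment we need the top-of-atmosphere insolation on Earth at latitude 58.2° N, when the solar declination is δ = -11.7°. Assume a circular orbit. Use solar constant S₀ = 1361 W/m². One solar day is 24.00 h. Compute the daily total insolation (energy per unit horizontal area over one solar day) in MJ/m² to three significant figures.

cos H₀ = −tan(+58.2°) tan(-11.700°) = 0.3340, H₀ = 1.2303 rad.
Bracket: H₀ sin φ sin δ + cos φ cos δ sin H₀ = 1.2303×0.84989×-0.20279 + 0.52696×0.97922×0.94257 = -0.212041 + 0.486375 = 0.274334.
Q̄ = (S₀/π) × [bracket] = (1361/π) × 0.274334 = 118.85 W/m².
Daily total = Q̄ × 24.00 h × 3600 s/h = 118.85 × 24.00 × 3600 / 10⁶ = 10.27 MJ/m².

10.3 MJ/m²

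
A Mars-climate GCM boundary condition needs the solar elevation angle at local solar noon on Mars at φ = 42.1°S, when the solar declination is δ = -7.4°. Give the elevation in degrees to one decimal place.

At local noon the hour angle is zero, so the zenith angle equals |φ − δ| = |-42.1° − (-7.400°)| = 34.700°.
Elevation = 90° − 34.700° = 55.3°.

55.3°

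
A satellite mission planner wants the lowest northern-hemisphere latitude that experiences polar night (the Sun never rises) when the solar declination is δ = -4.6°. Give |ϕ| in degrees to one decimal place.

|ϕ| = 85.4°

Polar night requires cos h₀ = −tan ϕ tan δ ≥ 1, i.e. tan ϕ tan δ ≤ −1.
The boundary is |tan ϕ| · |tan δ| = 1, so |ϕ| = 90° − |δ| = 90° − 4.6° = 85.4° in the northern hemisphere.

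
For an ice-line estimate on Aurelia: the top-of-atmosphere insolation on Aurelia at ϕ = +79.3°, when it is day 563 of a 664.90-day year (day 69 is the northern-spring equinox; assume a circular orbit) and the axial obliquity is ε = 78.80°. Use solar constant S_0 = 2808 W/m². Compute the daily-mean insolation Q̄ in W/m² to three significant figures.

Solar longitude: L_s = 360° × (563 − 69)/664.90 = 267.469°.
sin δ = sin 78.80° × sin 267.469° = -0.98000, so δ = -78.521°.
cos h₀ = −tan(+79.3°) tan(-78.521°) = 26.0619 ≥ 1 ⇒ polar night, h₀ = 0 and Q̄ = 0.

Q̄ ≈ 0.00 W/m²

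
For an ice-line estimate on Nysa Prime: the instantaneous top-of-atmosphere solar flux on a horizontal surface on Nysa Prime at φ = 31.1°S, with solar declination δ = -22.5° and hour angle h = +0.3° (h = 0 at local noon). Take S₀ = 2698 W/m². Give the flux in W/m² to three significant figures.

2.67e+03 W/m²

cos θ_z = sin φ sin δ + cos φ cos δ cos h = 0.197669 + 0.791077 = 0.988746.
Flux = S₀ · cos θ_z = 2698 × 0.988746 = 2668 W/m².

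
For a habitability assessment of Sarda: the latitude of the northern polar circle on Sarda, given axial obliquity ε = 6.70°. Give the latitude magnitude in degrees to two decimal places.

The polar circle is the lowest latitude that experiences at least one full rotation of continuous daylight at the northern-summer solstice; it lies at |ϕ| = 90° − ε = 90° − 6.70° = 83.30°.

83.30°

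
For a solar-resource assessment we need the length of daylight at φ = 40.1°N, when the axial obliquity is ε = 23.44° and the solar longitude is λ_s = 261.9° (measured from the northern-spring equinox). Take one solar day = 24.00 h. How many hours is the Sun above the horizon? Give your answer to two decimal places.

Solar declination: sin δ = sin ε · sin λ_s = sin 23.44° × sin 261.9° = -0.39382, so δ = -23.192°.
cos H₀ = −tan φ · tan δ = −tan(+40.1°) × tan(-23.192°) = 0.3608, so H₀ = 1.2017 rad = 68.85°.
Daylight = 2H₀/(2π) × 24.00 h = (1.2017/π) × 24.00 = 9.18 h.

9.18 h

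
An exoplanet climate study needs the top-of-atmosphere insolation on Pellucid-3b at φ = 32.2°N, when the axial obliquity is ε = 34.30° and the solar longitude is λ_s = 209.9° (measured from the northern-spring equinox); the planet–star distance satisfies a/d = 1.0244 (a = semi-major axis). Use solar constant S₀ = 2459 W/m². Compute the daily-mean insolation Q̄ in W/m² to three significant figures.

Solar declination: sin δ = sin ε · sin λ_s = sin 34.30° × sin 209.9° = -0.28091, so δ = -16.315°.
cos H₀ = −tan(+32.2°) tan(-16.315°) = 0.1843, H₀ = 1.3854 rad.
Bracket: H₀ sin φ sin δ + cos φ cos δ sin H₀ = 1.3854×0.53288×-0.28091 + 0.84619×0.95973×0.98287 = -0.207382 + 0.798202 = 0.590820.
Inverse-square distance factor (a/d)² = 1.0244² = 1.049395.
Q̄ = (S₀/π) × 1.049395 × [bracket] = (2459/π) × 1.049395 × 0.590820 = 485.3 W/m².

Q̄ ≈ 485 W/m²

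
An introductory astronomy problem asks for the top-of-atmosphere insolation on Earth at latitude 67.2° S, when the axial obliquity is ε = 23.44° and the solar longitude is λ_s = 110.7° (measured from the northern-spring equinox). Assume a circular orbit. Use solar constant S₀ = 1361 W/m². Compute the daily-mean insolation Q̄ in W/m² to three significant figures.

Solar declination: sin δ = sin ε · sin λ_s = sin 23.44° × sin 110.7° = 0.37211, so δ = +21.846°.
cos H₀ = −tan(-67.2°) tan(+21.846°) = 0.9537, H₀ = 0.3055 rad.
Bracket: H₀ sin φ sin δ + cos φ cos δ sin H₀ = 0.3055×-0.92186×0.37211 + 0.38752×0.92819×0.30077 = -0.104797 + 0.108185 = 0.003388.
Q̄ = (S₀/π) × [bracket] = (1361/π) × 0.003388 = 1.468 W/m².

Q̄ ≈ 1.47 W/m²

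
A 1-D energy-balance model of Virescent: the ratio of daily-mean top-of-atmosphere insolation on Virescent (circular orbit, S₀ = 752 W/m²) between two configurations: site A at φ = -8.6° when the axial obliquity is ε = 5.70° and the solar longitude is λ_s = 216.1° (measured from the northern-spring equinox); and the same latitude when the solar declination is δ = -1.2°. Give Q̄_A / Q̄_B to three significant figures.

— Configuration A (φ=-8.6°):
Solar declination: sin δ = sin ε · sin λ_s = sin 5.70° × sin 216.1° = -0.05852, so δ = -3.355°.
cos H₀ = −tan(-8.6°) tan(-3.355°) = -0.0089, H₀ = 1.5797 rad.
Bracket: H₀ sin φ sin δ + cos φ cos δ sin H₀ = 1.5797×-0.14954×-0.05852 + 0.98876×0.99829×0.99996 = 0.013824 + 0.987030 = 1.000854.
Q̄ = (S₀/π) × [bracket] = (752/π) × 1.000854 = 239.57 W/m².
— Configuration B (φ=-8.6°):
cos H₀ = −tan(-8.6°) tan(-1.200°) = -0.0032, H₀ = 1.5740 rad.
Bracket: H₀ sin φ sin δ + cos φ cos δ sin H₀ = 1.5740×-0.14954×-0.02094 + 0.98876×0.99978×0.99999 = 0.004929 + 0.988533 = 0.993462.
Q̄ = (S₀/π) × [bracket] = (752/π) × 0.993462 = 237.80 W/m².
Ratio Q̄_A / Q̄_B = 239.57 / 237.80 = 1.007.

Q̄_A / Q̄_B ≈ 1.01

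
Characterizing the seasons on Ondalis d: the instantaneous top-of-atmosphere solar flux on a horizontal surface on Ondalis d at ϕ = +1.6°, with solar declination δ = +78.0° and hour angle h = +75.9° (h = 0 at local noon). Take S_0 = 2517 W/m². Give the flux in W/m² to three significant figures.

cos θ_z = sin ϕ sin δ + cos ϕ cos δ cos h = 0.027311 + 0.050631 = 0.077942.
Flux = S_0 · cos θ_z = 2517 × 0.077942 = 196.2 W/m².

196 W/m²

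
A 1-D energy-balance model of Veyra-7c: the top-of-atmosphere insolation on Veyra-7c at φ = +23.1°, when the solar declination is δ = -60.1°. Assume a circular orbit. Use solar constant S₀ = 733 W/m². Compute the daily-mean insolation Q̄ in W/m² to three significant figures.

Q̄ ≈ 13.4 W/m²

cos H₀ = −tan(+23.1°) tan(-60.100°) = 0.7418, H₀ = 0.7351 rad.
Bracket: H₀ sin φ sin δ + cos φ cos δ sin H₀ = 0.7351×0.39234×-0.86690 + 0.91982×0.49849×0.67066 = -0.250022 + 0.307512 = 0.057490.
Q̄ = (S₀/π) × [bracket] = (733/π) × 0.057490 = 13.41 W/m².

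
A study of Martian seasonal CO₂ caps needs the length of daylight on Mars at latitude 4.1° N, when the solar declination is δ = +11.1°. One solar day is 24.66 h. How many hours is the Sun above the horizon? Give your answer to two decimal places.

cos H₀ = −tan φ · tan δ = −tan(+4.1°) × tan(+11.100°) = -0.0141, so H₀ = 1.5849 rad = 90.81°.
Daylight = 2H₀/(2π) × 24.66 h = (1.5849/π) × 24.66 = 12.44 h.

12.44 h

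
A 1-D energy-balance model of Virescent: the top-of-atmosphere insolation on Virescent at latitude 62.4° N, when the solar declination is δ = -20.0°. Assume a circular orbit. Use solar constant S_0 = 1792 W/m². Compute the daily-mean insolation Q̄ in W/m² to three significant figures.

Q̄ ≈ 39.8 W/m²

cos h₀ = −tan(+62.4°) tan(-20.000°) = 0.6962, h₀ = 0.8007 rad.
Bracket: h₀ sin ϕ sin δ + cos ϕ cos δ sin h₀ = 0.8007×0.88620×-0.34202 + 0.46330×0.93969×0.71784 = -0.242691 + 0.312518 = 0.069827.
Q̄ = (S_0/π) × [bracket] = (1792/π) × 0.069827 = 39.83 W/m².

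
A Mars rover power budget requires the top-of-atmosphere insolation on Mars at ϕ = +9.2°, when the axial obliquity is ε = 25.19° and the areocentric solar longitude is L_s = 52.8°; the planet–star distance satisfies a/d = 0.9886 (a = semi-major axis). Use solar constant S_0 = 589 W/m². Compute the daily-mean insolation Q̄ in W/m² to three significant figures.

sin δ = sin 25.19° × sin 52.8° = 0.33902, so δ = +19.817°.
cos h₀ = −tan(+9.2°) tan(+19.817°) = -0.0584, h₀ = 1.6292 rad.
Bracket: h₀ sin ϕ sin δ + cos ϕ cos δ sin h₀ = 1.6292×0.15988×0.33902 + 0.98714×0.94078×0.99830 = 0.088307 + 0.927103 = 1.015410.
Inverse-square distance factor (a/d)² = 0.9886² = 0.977330.
Q̄ = (S_0/π) × 0.977330 × [bracket] = (589/π) × 0.977330 × 1.015410 = 186.1 W/m².

Q̄ ≈ 186 W/m²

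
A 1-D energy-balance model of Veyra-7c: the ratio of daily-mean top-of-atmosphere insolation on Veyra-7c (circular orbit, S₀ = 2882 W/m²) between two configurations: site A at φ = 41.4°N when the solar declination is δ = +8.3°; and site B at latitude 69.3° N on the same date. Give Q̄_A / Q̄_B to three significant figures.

Q̄_A / Q̄_B ≈ 1.53

— Configuration A (φ=+41.4°):
cos H₀ = −tan(+41.4°) tan(+8.300°) = -0.1286, H₀ = 1.6998 rad.
Bracket: H₀ sin φ sin δ + cos φ cos δ sin H₀ = 1.6998×0.66131×0.14436 + 0.75011×0.98953×0.99169 = 0.162274 + 0.736088 = 0.898362.
Q̄ = (S₀/π) × [bracket] = (2882/π) × 0.898362 = 824.13 W/m².
— Configuration B (φ=+69.3°):
cos H₀ = −tan(+69.3°) tan(+8.300°) = -0.3861, H₀ = 1.9672 rad.
Bracket: H₀ sin φ sin δ + cos φ cos δ sin H₀ = 1.9672×0.93544×0.14436 + 0.35347×0.98953×0.92247 = 0.265651 + 0.322652 = 0.588303.
Q̄ = (S₀/π) × [bracket] = (2882/π) × 0.588303 = 539.69 W/m².
Ratio Q̄_A / Q̄_B = 824.13 / 539.69 = 1.527.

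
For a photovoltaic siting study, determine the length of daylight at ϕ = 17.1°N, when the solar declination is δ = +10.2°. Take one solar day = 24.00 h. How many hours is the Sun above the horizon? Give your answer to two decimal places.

12.42 h

cos h₀ = −tan ϕ · tan δ = −tan(+17.1°) × tan(+10.200°) = -0.0554, so h₀ = 1.6262 rad = 93.17°.
Daylight = 2h₀/(2π) × 24.00 h = (1.6262/π) × 24.00 = 12.42 h.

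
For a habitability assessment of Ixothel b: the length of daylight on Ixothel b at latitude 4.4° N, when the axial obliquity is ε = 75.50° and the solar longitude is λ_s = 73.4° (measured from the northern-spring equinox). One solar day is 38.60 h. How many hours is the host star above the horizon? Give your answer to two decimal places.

21.67 h

Solar declination: sin δ = sin ε · sin λ_s = sin 75.50° × sin 73.4° = 0.92780, so δ = +68.094°.
cos H₀ = −tan φ · tan δ = −tan(+4.4°) × tan(+68.094°) = -0.1914, so H₀ = 1.7633 rad = 101.03°.
Daylight = 2H₀/(2π) × 38.60 h = (1.7633/π) × 38.60 = 21.67 h.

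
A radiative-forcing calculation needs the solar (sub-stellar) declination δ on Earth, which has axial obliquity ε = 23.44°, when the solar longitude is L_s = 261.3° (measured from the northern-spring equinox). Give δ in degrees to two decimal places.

sin δ = sin ε · sin L_s = sin 23.44° × sin 261.3° = -0.393212.
δ = arcsin(-0.393212) = -23.15°.

δ = -23.15°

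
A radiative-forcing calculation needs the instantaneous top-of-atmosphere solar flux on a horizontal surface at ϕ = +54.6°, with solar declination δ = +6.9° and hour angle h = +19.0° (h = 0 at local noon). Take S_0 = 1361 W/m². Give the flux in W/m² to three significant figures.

873 W/m²

cos θ_z = sin ϕ sin δ + cos ϕ cos δ cos h = 0.097927 + 0.543754 = 0.641681.
Flux = S_0 · cos θ_z = 1361 × 0.641681 = 873.3 W/m².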